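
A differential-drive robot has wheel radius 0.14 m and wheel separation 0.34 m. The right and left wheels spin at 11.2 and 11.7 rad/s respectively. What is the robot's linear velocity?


vR = r*wR = 0.14*11.2 = 1.568 m/s
vL = r*wL = 0.14*11.7 = 1.638 m/s
v = (vR+vL)/2 = 1.603 m/s
omega = (vR-vL)/L = -0.2059 rad/s
linear velocity = 1.603 m/s


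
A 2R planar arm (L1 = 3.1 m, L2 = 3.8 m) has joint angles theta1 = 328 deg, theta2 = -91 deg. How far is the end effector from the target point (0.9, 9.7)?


End effector via forward kinematics:
x = L1*cos(t1) + L2*cos(t1+t2) = 0.5593
y = L1*sin(t1) + L2*sin(t1+t2) = -4.8297
Distance to target:
d = sqrt((0.9 - 0.5593)^2 + (9.7 - -4.8297)^2)
= sqrt(0.1161 + 211.1121)
= 14.5337 m


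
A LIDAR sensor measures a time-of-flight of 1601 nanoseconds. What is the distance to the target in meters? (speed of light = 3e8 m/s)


tof = 1601 ns = 1.601e-06 s
dist = c * tof / 2
= 3e8 * 1.601e-06 / 2
= 240.15 m


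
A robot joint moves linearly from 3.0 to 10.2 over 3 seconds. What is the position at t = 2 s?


s = t/T = 2/3 = 0.6667
p(t) = p0 + (pf-p0)*s
= 3.0 + (10.2 - 3.0) * 0.6667
= 7.8


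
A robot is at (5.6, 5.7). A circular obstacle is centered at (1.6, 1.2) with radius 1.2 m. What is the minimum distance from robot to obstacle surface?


center_dist = sqrt((5.6-1.6)^2 + (5.7-1.2)^2)
= sqrt(16.0 + 20.25)
= 6.0208
min_dist = center_dist - radius = 6.0208 - 1.2 = 4.8208 m


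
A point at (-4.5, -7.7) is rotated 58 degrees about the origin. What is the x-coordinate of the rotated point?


x' = x*cos(theta) - y*sin(theta)
cos(58 deg) = 0.5299, sin(58 deg) = 0.848
x' = -4.5 * 0.5299 - -7.7 * 0.848
= -2.3846 - -6.53
= 4.1453


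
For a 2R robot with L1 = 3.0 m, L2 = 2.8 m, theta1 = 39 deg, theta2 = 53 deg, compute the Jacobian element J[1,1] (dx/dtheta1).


J[1,1] = -L1*sin(t1) - L2*sin(t1+t2)
= -3.0*sin(39) - 2.8*sin(92)
= -4.6863


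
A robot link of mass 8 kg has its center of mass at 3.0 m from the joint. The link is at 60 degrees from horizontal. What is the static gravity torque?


tau = m*g*L*cos(angle)
= 8 * 9.81 * 3.0 * cos(60 deg)
= 8 * 9.81 * 3.0 * 0.5
= 117.72 Nm


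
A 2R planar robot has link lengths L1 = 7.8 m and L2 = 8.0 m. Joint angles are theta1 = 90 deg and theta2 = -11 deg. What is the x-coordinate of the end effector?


Convert angles to radians: theta1 = 1.5708, theta2 = -0.192
x = L1*cos(theta1) + L2*cos(theta1+theta2)
x = 0.0 + 1.5265
x = 1.5265


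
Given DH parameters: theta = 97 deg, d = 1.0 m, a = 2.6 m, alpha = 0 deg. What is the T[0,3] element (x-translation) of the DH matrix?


T[0,3] = a * cos(theta)
= 2.6 * cos(97 deg)
= 2.6 * -0.1219
= -0.3169


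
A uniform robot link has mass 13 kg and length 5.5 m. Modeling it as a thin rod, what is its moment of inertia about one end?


I = (1/3) * m * L^2
= (1/3) * 13 * 5.5^2
= 0.333333 * 13 * 30.25
= 131.0833 kg*m^2


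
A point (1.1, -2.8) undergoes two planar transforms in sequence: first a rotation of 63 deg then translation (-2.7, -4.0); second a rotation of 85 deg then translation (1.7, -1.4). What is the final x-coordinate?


After transform 1:
x1 = cos(63)*1.1 - sin(63)*-2.8 + -2.7 = 0.2942
y1 = sin(63)*1.1 + cos(63)*-2.8 + -4.0 = -4.2911
After transform 2:
x2 = cos(85)*0.2942 - sin(85)*-4.2911 + 1.7
= 6.0004


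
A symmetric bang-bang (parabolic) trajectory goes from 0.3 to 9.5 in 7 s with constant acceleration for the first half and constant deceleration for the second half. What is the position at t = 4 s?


Symmetric rest-to-rest: each phase covers (pf-p0)/2 in time T/2. 0.5*a*(T/2)^2 = (pf-p0)/2 => a = 4*(pf-p0)/T^2
a = 4*(9.5-0.3)/7^2 = 0.751
t = 4 is in the deceleration phase (t > T/2).
p = pf - 0.5*a*(T-t)^2 = 9.5 - 0.5*0.751*3^2
= 6.1204


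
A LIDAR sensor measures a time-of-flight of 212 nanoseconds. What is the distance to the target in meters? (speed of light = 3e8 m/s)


tof = 212 ns = 2.12e-07 s
dist = c * tof / 2
= 3e8 * 2.12e-07 / 2
= 31.8 m


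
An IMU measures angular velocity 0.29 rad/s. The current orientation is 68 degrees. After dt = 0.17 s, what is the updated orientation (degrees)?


delta_theta = w * dt = 0.29 * 0.17 = 0.0493 rad
= 2.8247 deg
theta_new = 68 + 2.8247 = 70.8247 deg


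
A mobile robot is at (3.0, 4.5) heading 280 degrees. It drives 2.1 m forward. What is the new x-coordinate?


x_new = x0 + d*cos(theta)
= 3.0 + 2.1*cos(280)
= 3.0 + 0.3647
= 3.3647


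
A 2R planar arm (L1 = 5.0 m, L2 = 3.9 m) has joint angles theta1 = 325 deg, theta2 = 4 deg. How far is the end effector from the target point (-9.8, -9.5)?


End effector via forward kinematics:
x = L1*cos(t1) + L2*cos(t1+t2) = 7.4387
y = L1*sin(t1) + L2*sin(t1+t2) = -4.8765
Distance to target:
d = sqrt((-9.8 - 7.4387)^2 + (-9.5 - -4.8765)^2)
= sqrt(297.1732 + 21.3765)
= 17.848 m


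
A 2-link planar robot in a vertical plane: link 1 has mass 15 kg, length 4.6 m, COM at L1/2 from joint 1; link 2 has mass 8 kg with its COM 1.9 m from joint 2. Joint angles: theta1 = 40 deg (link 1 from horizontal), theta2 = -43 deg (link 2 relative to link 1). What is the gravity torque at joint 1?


Horizontal distance from joint 1 to link-1 COM:
  x_c1 = (L1/2)*cos(t1) = 2.3 * 0.766 = 1.7619 m
Horizontal distance from joint 1 to link-2 COM:
  x_c2 = L1*cos(t1) + Lc2*cos(t1+t2)
       = 4.6*0.766 + 1.9*0.9986 = 5.4212 m
tau1 = m1*g*x_c1 + m2*g*x_c2
     = 15*9.81*1.7619 + 8*9.81*5.4212
     = 259.2639 + 425.4558
     = 684.7197 Nm


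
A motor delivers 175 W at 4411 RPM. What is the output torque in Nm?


omega = 4411 * 2*pi/60 = 461.9188 rad/s
tau = P / omega = 175 / 461.9188
= 0.3789 Nm


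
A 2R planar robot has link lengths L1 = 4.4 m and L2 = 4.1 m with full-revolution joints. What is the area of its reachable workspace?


r_max = L1 + L2 = 8.5 m
r_min = |L1 - L2| = 0.3 m
Area = pi*(r_max^2 - r_min^2)
= pi*(72.25 - 0.09)
= pi * 72.16
= 226.6973 m^2


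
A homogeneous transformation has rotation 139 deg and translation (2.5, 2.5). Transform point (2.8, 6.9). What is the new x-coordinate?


x' = cos(theta)*px - sin(theta)*py + tx
= -0.7547*2.8 - 0.6561*6.9 + 2.5
= -4.14


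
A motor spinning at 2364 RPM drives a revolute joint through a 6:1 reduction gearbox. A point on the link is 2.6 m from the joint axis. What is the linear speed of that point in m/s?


omega_motor = 2364 * 2*pi/60 = 247.5575 rad/s
omega_joint = omega_motor / 6 = 41.2596 rad/s
v = omega_joint * r = 41.2596 * 2.6
= 107.2749 m/s


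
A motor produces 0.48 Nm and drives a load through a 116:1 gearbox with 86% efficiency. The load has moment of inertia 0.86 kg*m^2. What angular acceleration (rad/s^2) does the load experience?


tau_out = tau_motor * N * eta
= 0.48 * 116 * 0.86 = 47.8848 Nm
alpha = tau_out / I = 47.8848 / 0.86
= 55.68 rad/s^2


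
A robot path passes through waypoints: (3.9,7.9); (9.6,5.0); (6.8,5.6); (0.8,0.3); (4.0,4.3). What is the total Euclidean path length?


Segment lengths:
  seg1 = sqrt((5.7)^2 + (-2.9)^2) = 6.3953
  seg2 = sqrt((-2.8)^2 + (0.6)^2) = 2.8636
  seg3 = sqrt((-6.0)^2 + (-5.3)^2) = 8.0056
  seg4 = sqrt((3.2)^2 + (4.0)^2) = 5.1225
Total = 22.387


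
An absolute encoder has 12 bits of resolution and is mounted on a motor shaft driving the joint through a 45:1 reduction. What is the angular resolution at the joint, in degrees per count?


counts = 2^12 = 4096
effective counts at joint = 4096 * 45 = 184320
resolution = 360 / 184320
= 0.002 deg/count


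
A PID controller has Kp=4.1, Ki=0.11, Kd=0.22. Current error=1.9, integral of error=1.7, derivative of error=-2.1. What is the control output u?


u = Kp*e + Ki*int(e) + Kd*de/dt
= 4.1*1.9 + 0.11*1.7 + 0.22*(-2.1)
= 7.79 + 0.187 + -0.462
= 7.515


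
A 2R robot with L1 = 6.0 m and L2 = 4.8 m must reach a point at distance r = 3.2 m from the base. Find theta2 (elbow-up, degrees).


cos(theta2) = (r^2 - L1^2 - L2^2) / (2*L1*L2)
cos(theta2) = (10.24 - 36.0 - 23.04) / 57.6
cos(theta2) = -0.847222
theta2 = 147.9108 degrees


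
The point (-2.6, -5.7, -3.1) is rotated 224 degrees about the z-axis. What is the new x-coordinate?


Rotation about z-axis: x' = x*cos(theta) - y*sin(theta)
= -2.6 * -0.7193 - -5.7 * -0.6947
= -2.0893


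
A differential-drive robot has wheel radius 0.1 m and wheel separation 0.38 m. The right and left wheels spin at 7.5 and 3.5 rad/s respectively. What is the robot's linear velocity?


vR = r*wR = 0.1*7.5 = 0.75 m/s
vL = r*wL = 0.1*3.5 = 0.35 m/s
v = (vR+vL)/2 = 0.55 m/s
omega = (vR-vL)/L = 1.0526 rad/s
linear velocity = 0.55 m/s


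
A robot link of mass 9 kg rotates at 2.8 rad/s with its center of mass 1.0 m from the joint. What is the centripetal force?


F = m * omega^2 * r
= 9 * 2.8^2 * 1.0
= 9 * 7.84 * 1.0
= 70.56 N


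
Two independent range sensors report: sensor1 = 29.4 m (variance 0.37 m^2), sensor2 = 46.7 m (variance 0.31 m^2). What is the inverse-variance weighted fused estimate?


w1 = (1/var1) / (1/var1 + 1/var2)
   = 2.7027 / (2.7027 + 3.2258) = 0.4559
w2 = 1 - w1 = 0.5441
fused = w1*s1 + w2*s2 = 13.4029 + 25.4103
= 38.8132 m


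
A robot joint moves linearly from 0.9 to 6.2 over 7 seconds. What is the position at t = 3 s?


s = t/T = 3/7 = 0.4286
p(t) = p0 + (pf-p0)*s
= 0.9 + (6.2 - 0.9) * 0.4286
= 3.1714


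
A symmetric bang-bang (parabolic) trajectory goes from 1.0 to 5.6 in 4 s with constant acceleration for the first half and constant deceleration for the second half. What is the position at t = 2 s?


Symmetric rest-to-rest: each phase covers (pf-p0)/2 in time T/2. 0.5*a*(T/2)^2 = (pf-p0)/2 => a = 4*(pf-p0)/T^2
a = 4*(5.6-1.0)/4^2 = 1.15
t = 2 is in the acceleration phase (t <= T/2).
p = p0 + 0.5*a*t^2 = 1.0 + 0.5*1.15*2^2
= 3.3


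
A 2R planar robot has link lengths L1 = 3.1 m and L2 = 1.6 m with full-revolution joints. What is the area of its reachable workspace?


r_max = L1 + L2 = 4.7 m
r_min = |L1 - L2| = 1.5 m
Area = pi*(r_max^2 - r_min^2)
= pi*(22.09 - 2.25)
= pi * 19.84
= 62.3292 m^2


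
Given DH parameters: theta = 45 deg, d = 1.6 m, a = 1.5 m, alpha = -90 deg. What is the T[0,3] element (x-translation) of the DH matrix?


T[0,3] = a * cos(theta)
= 1.5 * cos(45 deg)
= 1.5 * 0.7071
= 1.0607


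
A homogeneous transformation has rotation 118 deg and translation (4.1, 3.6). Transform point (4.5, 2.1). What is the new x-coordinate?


x' = cos(theta)*px - sin(theta)*py + tx
= -0.4695*4.5 - 0.8829*2.1 + 4.1
= 0.1332


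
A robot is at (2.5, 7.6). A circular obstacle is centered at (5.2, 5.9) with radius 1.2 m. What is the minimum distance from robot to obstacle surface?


center_dist = sqrt((2.5-5.2)^2 + (7.6-5.9)^2)
= sqrt(7.29 + 2.89)
= 3.1906
min_dist = center_dist - radius = 3.1906 - 1.2 = 1.9906 m


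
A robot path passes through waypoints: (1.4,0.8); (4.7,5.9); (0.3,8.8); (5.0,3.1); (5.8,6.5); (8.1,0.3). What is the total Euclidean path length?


Segment lengths:
  seg1 = sqrt((3.3)^2 + (5.1)^2) = 6.0745
  seg2 = sqrt((-4.4)^2 + (2.9)^2) = 5.2697
  seg3 = sqrt((4.7)^2 + (-5.7)^2) = 7.3878
  seg4 = sqrt((0.8)^2 + (3.4)^2) = 3.4928
  seg5 = sqrt((2.3)^2 + (-6.2)^2) = 6.6129
Total = 28.8378


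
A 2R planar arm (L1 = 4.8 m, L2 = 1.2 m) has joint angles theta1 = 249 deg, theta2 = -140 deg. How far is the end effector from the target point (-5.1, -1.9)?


End effector via forward kinematics:
x = L1*cos(t1) + L2*cos(t1+t2) = -2.1108
y = L1*sin(t1) + L2*sin(t1+t2) = -3.3466
Distance to target:
d = sqrt((-5.1 - -2.1108)^2 + (-1.9 - -3.3466)^2)
= sqrt(8.935 + 2.0925)
= 3.3208 m


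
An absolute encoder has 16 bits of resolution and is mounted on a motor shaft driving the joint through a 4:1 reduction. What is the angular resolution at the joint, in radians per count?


counts = 2^16 = 65536
effective counts at joint = 65536 * 4 = 262144
resolution = 2*pi / 262144
= 2.3968e-05 rad/count


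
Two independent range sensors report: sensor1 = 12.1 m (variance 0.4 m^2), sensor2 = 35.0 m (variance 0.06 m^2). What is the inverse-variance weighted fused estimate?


w1 = (1/var1) / (1/var1 + 1/var2)
   = 2.5 / (2.5 + 16.6667) = 0.1304
w2 = 1 - w1 = 0.8696
fused = w1*s1 + w2*s2 = 1.5783 + 30.4348
= 32.013 m


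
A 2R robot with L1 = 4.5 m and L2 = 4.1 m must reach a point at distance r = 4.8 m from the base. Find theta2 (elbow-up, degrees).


cos(theta2) = (r^2 - L1^2 - L2^2) / (2*L1*L2)
cos(theta2) = (23.04 - 20.25 - 16.81) / 36.9
cos(theta2) = -0.379946
theta2 = 112.3303 degrees


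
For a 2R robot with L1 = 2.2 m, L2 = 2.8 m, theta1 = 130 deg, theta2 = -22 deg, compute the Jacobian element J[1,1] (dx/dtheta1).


J[1,1] = -L1*sin(t1) - L2*sin(t1+t2)
= -2.2*sin(130) - 2.8*sin(108)
= -4.3483


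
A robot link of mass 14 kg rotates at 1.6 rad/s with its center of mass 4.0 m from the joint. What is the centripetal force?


F = m * omega^2 * r
= 14 * 1.6^2 * 4.0
= 14 * 2.56 * 4.0
= 143.36 N


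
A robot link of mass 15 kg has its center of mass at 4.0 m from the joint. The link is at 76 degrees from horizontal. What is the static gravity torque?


tau = m*g*L*cos(angle)
= 15 * 9.81 * 4.0 * cos(76 deg)
= 15 * 9.81 * 4.0 * 0.2419
= 142.3952 Nm


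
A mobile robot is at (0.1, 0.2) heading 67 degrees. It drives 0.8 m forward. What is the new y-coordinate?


y_new = y0 + d*sin(theta)
= 0.2 + 0.8*sin(67)
= 0.2 + 0.7364
= 0.9364


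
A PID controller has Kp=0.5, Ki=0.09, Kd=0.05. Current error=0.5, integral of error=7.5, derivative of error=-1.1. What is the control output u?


u = Kp*e + Ki*int(e) + Kd*de/dt
= 0.5*0.5 + 0.09*7.5 + 0.05*(-1.1)
= 0.25 + 0.675 + -0.055
= 0.87


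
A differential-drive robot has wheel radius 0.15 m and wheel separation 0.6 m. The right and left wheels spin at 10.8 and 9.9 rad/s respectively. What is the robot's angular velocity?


vR = r*wR = 0.15*10.8 = 1.62 m/s
vL = r*wL = 0.15*9.9 = 1.485 m/s
v = (vR+vL)/2 = 1.5525 m/s
omega = (vR-vL)/L = 0.225 rad/s
angular velocity = 0.225 rad/s


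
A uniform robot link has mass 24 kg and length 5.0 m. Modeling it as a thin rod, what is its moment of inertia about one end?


I = (1/3) * m * L^2
= (1/3) * 24 * 5.0^2
= 0.333333 * 24 * 25.0
= 200.0 kg*m^2


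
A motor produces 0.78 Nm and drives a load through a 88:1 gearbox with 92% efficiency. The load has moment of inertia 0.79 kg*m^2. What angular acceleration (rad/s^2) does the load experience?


tau_out = tau_motor * N * eta
= 0.78 * 88 * 0.92 = 63.1488 Nm
alpha = tau_out / I = 63.1488 / 0.79
= 79.9352 rad/s^2


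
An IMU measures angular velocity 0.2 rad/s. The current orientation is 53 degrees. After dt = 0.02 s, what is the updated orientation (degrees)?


delta_theta = w * dt = 0.2 * 0.02 = 0.004 rad
= 0.2292 deg
theta_new = 53 + 0.2292 = 53.2292 deg


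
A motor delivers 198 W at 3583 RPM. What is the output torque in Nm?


omega = 3583 * 2*pi/60 = 375.2109 rad/s
tau = P / omega = 198 / 375.2109
= 0.5277 Nm


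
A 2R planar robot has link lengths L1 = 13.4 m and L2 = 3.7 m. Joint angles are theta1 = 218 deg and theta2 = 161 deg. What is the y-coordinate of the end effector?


Convert angles to radians: theta1 = 3.8048, theta2 = 2.81
y = L1*sin(theta1) + L2*sin(theta1+theta2)
y = -8.2499 + 1.2046
y = -7.0453


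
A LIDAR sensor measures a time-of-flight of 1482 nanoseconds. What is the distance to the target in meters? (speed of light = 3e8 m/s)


tof = 1482 ns = 1.482e-06 s
dist = c * tof / 2
= 3e8 * 1.482e-06 / 2
= 222.3 m


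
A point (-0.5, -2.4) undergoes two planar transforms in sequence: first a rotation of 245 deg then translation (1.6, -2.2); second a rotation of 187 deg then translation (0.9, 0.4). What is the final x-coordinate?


After transform 1:
x1 = cos(245)*-0.5 - sin(245)*-2.4 + 1.6 = -0.3638
y1 = sin(245)*-0.5 + cos(245)*-2.4 + -2.2 = -0.7326
After transform 2:
x2 = cos(187)*-0.3638 - sin(187)*-0.7326 + 0.9
= 1.1718


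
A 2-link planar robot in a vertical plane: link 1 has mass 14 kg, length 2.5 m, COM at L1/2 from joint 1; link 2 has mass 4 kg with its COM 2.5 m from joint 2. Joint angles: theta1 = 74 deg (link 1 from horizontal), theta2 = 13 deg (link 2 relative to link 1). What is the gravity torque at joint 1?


Horizontal distance from joint 1 to link-1 COM:
  x_c1 = (L1/2)*cos(t1) = 1.25 * 0.2756 = 0.3445 m
Horizontal distance from joint 1 to link-2 COM:
  x_c2 = L1*cos(t1) + Lc2*cos(t1+t2)
       = 2.5*0.2756 + 2.5*0.0523 = 0.8199 m
tau1 = m1*g*x_c1 + m2*g*x_c2
     = 14*9.81*0.3445 + 4*9.81*0.8199
     = 47.32 + 32.1742
     = 79.4942 Nm


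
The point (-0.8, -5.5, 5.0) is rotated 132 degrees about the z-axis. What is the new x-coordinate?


Rotation about z-axis: x' = x*cos(theta) - y*sin(theta)
= -0.8 * -0.6691 - -5.5 * 0.7431
= 4.6226


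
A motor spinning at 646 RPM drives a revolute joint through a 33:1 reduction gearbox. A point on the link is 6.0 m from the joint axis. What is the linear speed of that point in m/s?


omega_motor = 646 * 2*pi/60 = 67.649 rad/s
omega_joint = omega_motor / 33 = 2.05 rad/s
v = omega_joint * r = 2.05 * 6.0
= 12.2998 m/s


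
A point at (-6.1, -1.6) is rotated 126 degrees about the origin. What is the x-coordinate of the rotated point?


x' = x*cos(theta) - y*sin(theta)
cos(126 deg) = -0.5878, sin(126 deg) = 0.809
x' = -6.1 * -0.5878 - -1.6 * 0.809
= 3.5855 - -1.2944
= 4.8799


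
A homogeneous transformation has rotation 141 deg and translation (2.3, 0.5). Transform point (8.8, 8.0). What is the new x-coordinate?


x' = cos(theta)*px - sin(theta)*py + tx
= -0.7771*8.8 - 0.6293*8.0 + 2.3
= -9.5734


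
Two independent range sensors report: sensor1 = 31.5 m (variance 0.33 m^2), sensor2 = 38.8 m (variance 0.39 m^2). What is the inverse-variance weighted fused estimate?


w1 = (1/var1) / (1/var1 + 1/var2)
   = 3.0303 / (3.0303 + 2.5641) = 0.5417
w2 = 1 - w1 = 0.4583
fused = w1*s1 + w2*s2 = 17.0625 + 17.7833
= 34.8458 m


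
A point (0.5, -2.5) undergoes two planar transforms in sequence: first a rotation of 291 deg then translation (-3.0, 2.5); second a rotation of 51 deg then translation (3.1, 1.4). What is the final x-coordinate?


After transform 1:
x1 = cos(291)*0.5 - sin(291)*-2.5 + -3.0 = -5.1548
y1 = sin(291)*0.5 + cos(291)*-2.5 + 2.5 = 1.1373
After transform 2:
x2 = cos(51)*-5.1548 - sin(51)*1.1373 + 3.1
= -1.0278


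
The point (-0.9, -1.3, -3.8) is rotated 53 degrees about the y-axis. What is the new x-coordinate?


Rotation about y-axis: x' = x*cos(theta) + z*sin(theta)
= -0.9 * 0.6018 + -3.8 * 0.7986
= -3.5764


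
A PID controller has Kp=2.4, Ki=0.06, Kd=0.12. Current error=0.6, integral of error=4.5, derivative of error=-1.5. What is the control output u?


u = Kp*e + Ki*int(e) + Kd*de/dt
= 2.4*0.6 + 0.06*4.5 + 0.12*(-1.5)
= 1.44 + 0.27 + -0.18
= 1.53


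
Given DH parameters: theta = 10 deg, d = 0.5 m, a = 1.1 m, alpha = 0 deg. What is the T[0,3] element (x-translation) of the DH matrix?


T[0,3] = a * cos(theta)
= 1.1 * cos(10 deg)
= 1.1 * 0.9848
= 1.0833


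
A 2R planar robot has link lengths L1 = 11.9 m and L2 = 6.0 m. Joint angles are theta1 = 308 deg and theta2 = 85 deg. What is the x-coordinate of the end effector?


Convert angles to radians: theta1 = 5.3756, theta2 = 1.4835
x = L1*cos(theta1) + L2*cos(theta1+theta2)
x = 7.3264 + 5.032
x = 12.3584


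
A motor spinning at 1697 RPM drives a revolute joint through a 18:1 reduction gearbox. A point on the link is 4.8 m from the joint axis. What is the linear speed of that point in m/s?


omega_motor = 1697 * 2*pi/60 = 177.7094 rad/s
omega_joint = omega_motor / 18 = 9.8727 rad/s
v = omega_joint * r = 9.8727 * 4.8
= 47.3892 m/s


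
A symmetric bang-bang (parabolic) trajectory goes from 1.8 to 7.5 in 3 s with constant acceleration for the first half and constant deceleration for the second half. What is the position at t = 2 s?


Symmetric rest-to-rest: each phase covers (pf-p0)/2 in time T/2. 0.5*a*(T/2)^2 = (pf-p0)/2 => a = 4*(pf-p0)/T^2
a = 4*(7.5-1.8)/3^2 = 2.5333
t = 2 is in the deceleration phase (t > T/2).
p = pf - 0.5*a*(T-t)^2 = 7.5 - 0.5*2.5333*1^2
= 6.2333


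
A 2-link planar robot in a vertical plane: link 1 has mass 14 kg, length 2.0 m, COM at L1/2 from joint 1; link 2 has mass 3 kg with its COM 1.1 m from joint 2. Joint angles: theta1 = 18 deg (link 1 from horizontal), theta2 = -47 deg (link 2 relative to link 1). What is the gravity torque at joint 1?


Horizontal distance from joint 1 to link-1 COM:
  x_c1 = (L1/2)*cos(t1) = 1.0 * 0.9511 = 0.9511 m
Horizontal distance from joint 1 to link-2 COM:
  x_c2 = L1*cos(t1) + Lc2*cos(t1+t2)
       = 2.0*0.9511 + 1.1*0.8746 = 2.8642 m
tau1 = m1*g*x_c1 + m2*g*x_c2
     = 14*9.81*0.9511 + 3*9.81*2.8642
     = 130.6181 + 84.2933
     = 214.9114 Nm


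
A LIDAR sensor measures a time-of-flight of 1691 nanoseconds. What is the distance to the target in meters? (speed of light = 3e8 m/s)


tof = 1691 ns = 1.691e-06 s
dist = c * tof / 2
= 3e8 * 1.691e-06 / 2
= 253.65 m


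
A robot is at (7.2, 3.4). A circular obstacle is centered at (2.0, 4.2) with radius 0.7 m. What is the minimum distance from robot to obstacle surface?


center_dist = sqrt((7.2-2.0)^2 + (3.4-4.2)^2)
= sqrt(27.04 + 0.64)
= 5.2612
min_dist = center_dist - radius = 5.2612 - 0.7 = 4.5612 m


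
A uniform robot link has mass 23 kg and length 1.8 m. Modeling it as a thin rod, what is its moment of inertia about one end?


I = (1/3) * m * L^2
= (1/3) * 23 * 1.8^2
= 0.333333 * 23 * 3.24
= 24.84 kg*m^2


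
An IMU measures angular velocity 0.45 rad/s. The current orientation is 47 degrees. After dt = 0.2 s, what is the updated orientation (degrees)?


delta_theta = w * dt = 0.45 * 0.2 = 0.09 rad
= 5.1566 deg
theta_new = 47 + 5.1566 = 52.1566 deg


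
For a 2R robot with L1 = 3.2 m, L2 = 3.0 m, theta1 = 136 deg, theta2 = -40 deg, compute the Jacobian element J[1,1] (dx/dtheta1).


J[1,1] = -L1*sin(t1) - L2*sin(t1+t2)
= -3.2*sin(136) - 3.0*sin(96)
= -5.2065


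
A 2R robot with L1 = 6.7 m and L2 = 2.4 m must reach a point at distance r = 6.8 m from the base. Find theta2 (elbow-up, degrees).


cos(theta2) = (r^2 - L1^2 - L2^2) / (2*L1*L2)
cos(theta2) = (46.24 - 44.89 - 5.76) / 32.16
cos(theta2) = -0.137127
theta2 = 97.8816 degrees


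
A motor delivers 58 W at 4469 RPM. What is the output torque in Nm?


omega = 4469 * 2*pi/60 = 467.9926 rad/s
tau = P / omega = 58 / 467.9926
= 0.1239 Nm


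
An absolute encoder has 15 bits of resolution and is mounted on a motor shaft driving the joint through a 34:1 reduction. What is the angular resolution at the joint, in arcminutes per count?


counts = 2^15 = 32768
effective counts at joint = 32768 * 34 = 1114112
resolution = 360*60 / 1114112
= 0.0194 arcmin/count


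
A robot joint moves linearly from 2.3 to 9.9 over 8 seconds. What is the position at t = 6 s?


s = t/T = 6/8 = 0.75
p(t) = p0 + (pf-p0)*s
= 2.3 + (9.9 - 2.3) * 0.75
= 8.0


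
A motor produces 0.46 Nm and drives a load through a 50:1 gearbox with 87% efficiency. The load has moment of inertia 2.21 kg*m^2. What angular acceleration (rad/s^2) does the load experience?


tau_out = tau_motor * N * eta
= 0.46 * 50 * 0.87 = 20.01 Nm
alpha = tau_out / I = 20.01 / 2.21
= 9.0543 rad/s^2


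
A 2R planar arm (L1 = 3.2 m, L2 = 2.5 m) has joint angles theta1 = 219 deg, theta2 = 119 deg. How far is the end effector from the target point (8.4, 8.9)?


End effector via forward kinematics:
x = L1*cos(t1) + L2*cos(t1+t2) = -0.1689
y = L1*sin(t1) + L2*sin(t1+t2) = -2.9503
Distance to target:
d = sqrt((8.4 - -0.1689)^2 + (8.9 - -2.9503)^2)
= sqrt(73.4262 + 140.4306)
= 14.6238 m


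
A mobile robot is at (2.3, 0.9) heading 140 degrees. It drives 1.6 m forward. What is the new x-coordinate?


x_new = x0 + d*cos(theta)
= 2.3 + 1.6*cos(140)
= 2.3 + -1.2257
= 1.0743


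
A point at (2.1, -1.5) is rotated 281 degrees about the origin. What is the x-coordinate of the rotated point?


x' = x*cos(theta) - y*sin(theta)
cos(281 deg) = 0.1908, sin(281 deg) = -0.9816
x' = 2.1 * 0.1908 - -1.5 * -0.9816
= 0.4007 - 1.4724
= -1.0717


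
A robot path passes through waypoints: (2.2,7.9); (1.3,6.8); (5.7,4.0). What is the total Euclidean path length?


Segment lengths:
  seg1 = sqrt((-0.9)^2 + (-1.1)^2) = 1.4213
  seg2 = sqrt((4.4)^2 + (-2.8)^2) = 5.2154
Total = 6.6366


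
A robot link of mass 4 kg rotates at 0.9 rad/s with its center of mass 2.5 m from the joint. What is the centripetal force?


F = m * omega^2 * r
= 4 * 0.9^2 * 2.5
= 4 * 0.81 * 2.5
= 8.1 N


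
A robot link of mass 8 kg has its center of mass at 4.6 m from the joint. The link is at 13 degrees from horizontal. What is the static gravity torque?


tau = m*g*L*cos(angle)
= 8 * 9.81 * 4.6 * cos(13 deg)
= 8 * 9.81 * 4.6 * 0.9744
= 351.7554 Nm


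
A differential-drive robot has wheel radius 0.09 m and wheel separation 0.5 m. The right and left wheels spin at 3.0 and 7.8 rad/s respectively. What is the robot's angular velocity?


vR = r*wR = 0.09*3.0 = 0.27 m/s
vL = r*wL = 0.09*7.8 = 0.702 m/s
v = (vR+vL)/2 = 0.486 m/s
omega = (vR-vL)/L = -0.864 rad/s
angular velocity = -0.864 rad/s


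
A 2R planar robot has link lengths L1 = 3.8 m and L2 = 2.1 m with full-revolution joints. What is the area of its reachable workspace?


r_max = L1 + L2 = 5.9 m
r_min = |L1 - L2| = 1.7 m
Area = pi*(r_max^2 - r_min^2)
= pi*(34.81 - 2.89)
= pi * 31.92
= 100.2796 m^2


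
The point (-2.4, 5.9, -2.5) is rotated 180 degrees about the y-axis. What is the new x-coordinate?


Rotation about y-axis: x' = x*cos(theta) + z*sin(theta)
= -2.4 * -1.0 + -2.5 * 0.0
= 2.4


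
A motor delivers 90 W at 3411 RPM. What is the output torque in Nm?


omega = 3411 * 2*pi/60 = 357.1991 rad/s
tau = P / omega = 90 / 357.1991
= 0.252 Nm


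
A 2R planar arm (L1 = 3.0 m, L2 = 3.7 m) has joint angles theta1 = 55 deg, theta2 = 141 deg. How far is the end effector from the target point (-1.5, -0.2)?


End effector via forward kinematics:
x = L1*cos(t1) + L2*cos(t1+t2) = -1.8359
y = L1*sin(t1) + L2*sin(t1+t2) = 1.4376
Distance to target:
d = sqrt((-1.5 - -1.8359)^2 + (-0.2 - 1.4376)^2)
= sqrt(0.1129 + 2.6817)
= 1.6717 m


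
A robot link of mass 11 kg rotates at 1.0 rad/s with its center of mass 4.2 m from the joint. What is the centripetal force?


F = m * omega^2 * r
= 11 * 1.0^2 * 4.2
= 11 * 1.0 * 4.2
= 46.2 N


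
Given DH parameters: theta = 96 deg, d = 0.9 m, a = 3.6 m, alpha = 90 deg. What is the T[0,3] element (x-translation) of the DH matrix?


T[0,3] = a * cos(theta)
= 3.6 * cos(96 deg)
= 3.6 * -0.1045
= -0.3763


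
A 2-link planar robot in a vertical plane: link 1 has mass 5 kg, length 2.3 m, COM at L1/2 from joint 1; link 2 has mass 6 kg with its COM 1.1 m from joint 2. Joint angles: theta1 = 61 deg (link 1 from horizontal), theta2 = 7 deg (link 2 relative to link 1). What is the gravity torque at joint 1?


Horizontal distance from joint 1 to link-1 COM:
  x_c1 = (L1/2)*cos(t1) = 1.15 * 0.4848 = 0.5575 m
Horizontal distance from joint 1 to link-2 COM:
  x_c2 = L1*cos(t1) + Lc2*cos(t1+t2)
       = 2.3*0.4848 + 1.1*0.3746 = 1.5271 m
tau1 = m1*g*x_c1 + m2*g*x_c2
     = 5*9.81*0.5575 + 6*9.81*1.5271
     = 27.3469 + 89.8868
     = 117.2337 Nm


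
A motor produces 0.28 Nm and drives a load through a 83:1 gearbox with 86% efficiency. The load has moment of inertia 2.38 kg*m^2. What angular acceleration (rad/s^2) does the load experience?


tau_out = tau_motor * N * eta
= 0.28 * 83 * 0.86 = 19.9864 Nm
alpha = tau_out / I = 19.9864 / 2.38
= 8.3976 rad/s^2


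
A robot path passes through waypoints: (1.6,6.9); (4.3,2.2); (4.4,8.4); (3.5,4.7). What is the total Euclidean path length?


Segment lengths:
  seg1 = sqrt((2.7)^2 + (-4.7)^2) = 5.4203
  seg2 = sqrt((0.1)^2 + (6.2)^2) = 6.2008
  seg3 = sqrt((-0.9)^2 + (-3.7)^2) = 3.8079
Total = 15.429


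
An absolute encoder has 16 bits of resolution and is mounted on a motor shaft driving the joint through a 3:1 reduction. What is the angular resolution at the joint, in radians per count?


counts = 2^16 = 65536
effective counts at joint = 65536 * 3 = 196608
resolution = 2*pi / 196608
= 3.1958e-05 rad/count


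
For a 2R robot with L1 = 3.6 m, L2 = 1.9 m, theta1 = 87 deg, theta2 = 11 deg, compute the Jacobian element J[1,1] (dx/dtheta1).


J[1,1] = -L1*sin(t1) - L2*sin(t1+t2)
= -3.6*sin(87) - 1.9*sin(98)
= -5.4766


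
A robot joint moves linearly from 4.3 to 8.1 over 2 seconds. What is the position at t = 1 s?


s = t/T = 1/2 = 0.5
p(t) = p0 + (pf-p0)*s
= 4.3 + (8.1 - 4.3) * 0.5
= 6.2


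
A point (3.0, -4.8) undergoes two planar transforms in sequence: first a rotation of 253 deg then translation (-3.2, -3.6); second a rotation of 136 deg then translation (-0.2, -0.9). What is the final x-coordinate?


After transform 1:
x1 = cos(253)*3.0 - sin(253)*-4.8 + -3.2 = -8.6674
y1 = sin(253)*3.0 + cos(253)*-4.8 + -3.6 = -5.0655
After transform 2:
x2 = cos(136)*-8.6674 - sin(136)*-5.0655 + -0.2
= 9.5536


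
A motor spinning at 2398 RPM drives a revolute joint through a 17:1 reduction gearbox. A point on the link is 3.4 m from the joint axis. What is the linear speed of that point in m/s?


omega_motor = 2398 * 2*pi/60 = 251.118 rad/s
omega_joint = omega_motor / 17 = 14.7716 rad/s
v = omega_joint * r = 14.7716 * 3.4
= 50.2236 m/s


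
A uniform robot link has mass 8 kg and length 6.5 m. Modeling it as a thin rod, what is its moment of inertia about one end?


I = (1/3) * m * L^2
= (1/3) * 8 * 6.5^2
= 0.333333 * 8 * 42.25
= 112.6667 kg*m^2


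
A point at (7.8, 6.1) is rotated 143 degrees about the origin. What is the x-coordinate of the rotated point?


x' = x*cos(theta) - y*sin(theta)
cos(143 deg) = -0.7986, sin(143 deg) = 0.6018
x' = 7.8 * -0.7986 - 6.1 * 0.6018
= -6.2294 - 3.6711
= -9.9004


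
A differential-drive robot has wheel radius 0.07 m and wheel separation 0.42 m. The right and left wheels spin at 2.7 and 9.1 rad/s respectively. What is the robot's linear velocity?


vR = r*wR = 0.07*2.7 = 0.189 m/s
vL = r*wL = 0.07*9.1 = 0.637 m/s
v = (vR+vL)/2 = 0.413 m/s
omega = (vR-vL)/L = -1.0667 rad/s
linear velocity = 0.413 m/s


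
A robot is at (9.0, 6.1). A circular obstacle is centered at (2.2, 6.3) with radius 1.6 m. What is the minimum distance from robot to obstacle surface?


center_dist = sqrt((9.0-2.2)^2 + (6.1-6.3)^2)
= sqrt(46.24 + 0.04)
= 6.8029
min_dist = center_dist - radius = 6.8029 - 1.6 = 5.2029 m


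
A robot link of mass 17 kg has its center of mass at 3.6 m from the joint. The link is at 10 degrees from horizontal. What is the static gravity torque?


tau = m*g*L*cos(angle)
= 17 * 9.81 * 3.6 * cos(10 deg)
= 17 * 9.81 * 3.6 * 0.9848
= 591.251 Nm


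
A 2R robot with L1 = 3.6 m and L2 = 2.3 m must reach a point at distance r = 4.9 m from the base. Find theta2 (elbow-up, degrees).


cos(theta2) = (r^2 - L1^2 - L2^2) / (2*L1*L2)
cos(theta2) = (24.01 - 12.96 - 5.29) / 16.56
cos(theta2) = 0.347826
theta2 = 69.6456 degrees


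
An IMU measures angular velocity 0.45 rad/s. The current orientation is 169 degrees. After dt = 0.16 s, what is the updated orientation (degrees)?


delta_theta = w * dt = 0.45 * 0.16 = 0.072 rad
= 4.1253 deg
theta_new = 169 + 4.1253 = 173.1253 deg


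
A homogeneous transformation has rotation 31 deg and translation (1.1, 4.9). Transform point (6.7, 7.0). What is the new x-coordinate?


x' = cos(theta)*px - sin(theta)*py + tx
= 0.8572*6.7 - 0.515*7.0 + 1.1
= 3.2378


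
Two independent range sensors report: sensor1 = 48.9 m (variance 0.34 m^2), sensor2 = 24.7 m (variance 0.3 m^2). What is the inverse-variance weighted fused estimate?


w1 = (1/var1) / (1/var1 + 1/var2)
   = 2.9412 / (2.9412 + 3.3333) = 0.4687
w2 = 1 - w1 = 0.5312
fused = w1*s1 + w2*s2 = 22.9219 + 13.1219
= 36.0437 m


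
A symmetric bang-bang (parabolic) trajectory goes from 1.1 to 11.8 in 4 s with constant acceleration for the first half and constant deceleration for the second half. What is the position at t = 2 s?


Symmetric rest-to-rest: each phase covers (pf-p0)/2 in time T/2. 0.5*a*(T/2)^2 = (pf-p0)/2 => a = 4*(pf-p0)/T^2
a = 4*(11.8-1.1)/4^2 = 2.675
t = 2 is in the acceleration phase (t <= T/2).
p = p0 + 0.5*a*t^2 = 1.1 + 0.5*2.675*2^2
= 6.45


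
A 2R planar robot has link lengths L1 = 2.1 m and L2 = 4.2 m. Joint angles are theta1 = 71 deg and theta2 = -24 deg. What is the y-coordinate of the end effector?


Convert angles to radians: theta1 = 1.2392, theta2 = -0.4189
y = L1*sin(theta1) + L2*sin(theta1+theta2)
y = 1.9856 + 3.0717
y = 5.0573


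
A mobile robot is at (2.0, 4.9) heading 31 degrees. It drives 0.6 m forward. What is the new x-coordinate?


x_new = x0 + d*cos(theta)
= 2.0 + 0.6*cos(31)
= 2.0 + 0.5143
= 2.5143


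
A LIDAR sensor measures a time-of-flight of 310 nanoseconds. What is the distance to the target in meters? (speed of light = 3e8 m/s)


tof = 310 ns = 3.1e-07 s
dist = c * tof / 2
= 3e8 * 3.1e-07 / 2
= 46.5 m


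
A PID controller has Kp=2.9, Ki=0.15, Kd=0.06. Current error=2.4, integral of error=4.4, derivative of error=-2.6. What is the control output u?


u = Kp*e + Ki*int(e) + Kd*de/dt
= 2.9*2.4 + 0.15*4.4 + 0.06*(-2.6)
= 6.96 + 0.66 + -0.156
= 7.464


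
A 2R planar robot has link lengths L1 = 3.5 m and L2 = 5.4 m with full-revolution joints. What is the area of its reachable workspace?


r_max = L1 + L2 = 8.9 m
r_min = |L1 - L2| = 1.9 m
Area = pi*(r_max^2 - r_min^2)
= pi*(79.21 - 3.61)
= pi * 75.6
= 237.5044 m^2


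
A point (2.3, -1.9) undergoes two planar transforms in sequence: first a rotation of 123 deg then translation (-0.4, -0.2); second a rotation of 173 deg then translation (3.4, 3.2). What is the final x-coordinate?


After transform 1:
x1 = cos(123)*2.3 - sin(123)*-1.9 + -0.4 = -0.0592
y1 = sin(123)*2.3 + cos(123)*-1.9 + -0.2 = 2.7638
After transform 2:
x2 = cos(173)*-0.0592 - sin(173)*2.7638 + 3.4
= 3.1219


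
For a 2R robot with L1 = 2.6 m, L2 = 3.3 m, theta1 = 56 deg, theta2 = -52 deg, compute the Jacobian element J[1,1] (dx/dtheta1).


J[1,1] = -L1*sin(t1) - L2*sin(t1+t2)
= -2.6*sin(56) - 3.3*sin(4)
= -2.3857


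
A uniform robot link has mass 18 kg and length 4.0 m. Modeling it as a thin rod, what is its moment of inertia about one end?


I = (1/3) * m * L^2
= (1/3) * 18 * 4.0^2
= 0.333333 * 18 * 16.0
= 96.0 kg*m^2


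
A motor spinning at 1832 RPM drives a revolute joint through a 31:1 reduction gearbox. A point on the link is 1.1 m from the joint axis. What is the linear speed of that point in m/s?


omega_motor = 1832 * 2*pi/60 = 191.8466 rad/s
omega_joint = omega_motor / 31 = 6.1886 rad/s
v = omega_joint * r = 6.1886 * 1.1
= 6.8075 m/s


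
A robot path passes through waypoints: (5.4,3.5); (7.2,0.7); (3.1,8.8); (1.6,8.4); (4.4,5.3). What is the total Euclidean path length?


Segment lengths:
  seg1 = sqrt((1.8)^2 + (-2.8)^2) = 3.3287
  seg2 = sqrt((-4.1)^2 + (8.1)^2) = 9.0785
  seg3 = sqrt((-1.5)^2 + (-0.4)^2) = 1.5524
  seg4 = sqrt((2.8)^2 + (-3.1)^2) = 4.1773
Total = 18.1369


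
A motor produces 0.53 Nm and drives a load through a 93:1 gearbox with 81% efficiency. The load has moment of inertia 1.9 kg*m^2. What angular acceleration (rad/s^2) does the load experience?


tau_out = tau_motor * N * eta
= 0.53 * 93 * 0.81 = 39.9249 Nm
alpha = tau_out / I = 39.9249 / 1.9
= 21.0131 rad/s^2


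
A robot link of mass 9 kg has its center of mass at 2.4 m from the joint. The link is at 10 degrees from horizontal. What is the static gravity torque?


tau = m*g*L*cos(angle)
= 9 * 9.81 * 2.4 * cos(10 deg)
= 9 * 9.81 * 2.4 * 0.9848
= 208.6768 Nm


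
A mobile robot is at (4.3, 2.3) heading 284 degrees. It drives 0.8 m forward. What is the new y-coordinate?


y_new = y0 + d*sin(theta)
= 2.3 + 0.8*sin(284)
= 2.3 + -0.7762
= 1.5238


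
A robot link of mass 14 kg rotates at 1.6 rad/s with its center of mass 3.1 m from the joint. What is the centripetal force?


F = m * omega^2 * r
= 14 * 1.6^2 * 3.1
= 14 * 2.56 * 3.1
= 111.104 N


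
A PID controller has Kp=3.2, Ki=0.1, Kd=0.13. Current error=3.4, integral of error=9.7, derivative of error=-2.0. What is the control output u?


u = Kp*e + Ki*int(e) + Kd*de/dt
= 3.2*3.4 + 0.1*9.7 + 0.13*(-2.0)
= 10.88 + 0.97 + -0.26
= 11.59


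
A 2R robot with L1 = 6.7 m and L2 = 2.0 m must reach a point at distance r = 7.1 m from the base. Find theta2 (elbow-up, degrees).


cos(theta2) = (r^2 - L1^2 - L2^2) / (2*L1*L2)
cos(theta2) = (50.41 - 44.89 - 4.0) / 26.8
cos(theta2) = 0.056716
theta2 = 86.7486 degrees


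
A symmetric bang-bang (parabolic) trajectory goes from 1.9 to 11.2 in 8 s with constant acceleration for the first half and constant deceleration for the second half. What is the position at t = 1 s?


Symmetric rest-to-rest: each phase covers (pf-p0)/2 in time T/2. 0.5*a*(T/2)^2 = (pf-p0)/2 => a = 4*(pf-p0)/T^2
a = 4*(11.2-1.9)/8^2 = 0.5812
t = 1 is in the acceleration phase (t <= T/2).
p = p0 + 0.5*a*t^2 = 1.9 + 0.5*0.5812*1^2
= 2.1906


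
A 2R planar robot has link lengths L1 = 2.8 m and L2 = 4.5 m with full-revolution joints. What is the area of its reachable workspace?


r_max = L1 + L2 = 7.3 m
r_min = |L1 - L2| = 1.7 m
Area = pi*(r_max^2 - r_min^2)
= pi*(53.29 - 2.89)
= pi * 50.4
= 158.3363 m^2


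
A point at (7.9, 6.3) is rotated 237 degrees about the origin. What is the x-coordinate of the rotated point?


x' = x*cos(theta) - y*sin(theta)
cos(237 deg) = -0.5446, sin(237 deg) = -0.8387
x' = 7.9 * -0.5446 - 6.3 * -0.8387
= -4.3026 - -5.2836
= 0.981


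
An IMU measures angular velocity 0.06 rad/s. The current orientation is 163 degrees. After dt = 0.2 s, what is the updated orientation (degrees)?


delta_theta = w * dt = 0.06 * 0.2 = 0.012 rad
= 0.6875 deg
theta_new = 163 + 0.6875 = 163.6875 deg


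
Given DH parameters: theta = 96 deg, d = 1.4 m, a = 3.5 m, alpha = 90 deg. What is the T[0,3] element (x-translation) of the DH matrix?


T[0,3] = a * cos(theta)
= 3.5 * cos(96 deg)
= 3.5 * -0.1045
= -0.3658


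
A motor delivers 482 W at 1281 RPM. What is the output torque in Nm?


omega = 1281 * 2*pi/60 = 134.146 rad/s
tau = P / omega = 482 / 134.146
= 3.5931 Nm


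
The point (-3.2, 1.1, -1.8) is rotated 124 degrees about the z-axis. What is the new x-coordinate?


Rotation about z-axis: x' = x*cos(theta) - y*sin(theta)
= -3.2 * -0.5592 - 1.1 * 0.829
= 0.8775


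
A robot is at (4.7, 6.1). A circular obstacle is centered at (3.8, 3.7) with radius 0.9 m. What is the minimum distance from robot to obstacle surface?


center_dist = sqrt((4.7-3.8)^2 + (6.1-3.7)^2)
= sqrt(0.81 + 5.76)
= 2.5632
min_dist = center_dist - radius = 2.5632 - 0.9 = 1.6632 m


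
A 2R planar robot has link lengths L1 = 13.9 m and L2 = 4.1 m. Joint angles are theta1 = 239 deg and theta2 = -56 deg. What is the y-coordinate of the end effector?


Convert angles to radians: theta1 = 4.1713, theta2 = -0.9774
y = L1*sin(theta1) + L2*sin(theta1+theta2)
y = -11.9146 + -0.2146
y = -12.1292


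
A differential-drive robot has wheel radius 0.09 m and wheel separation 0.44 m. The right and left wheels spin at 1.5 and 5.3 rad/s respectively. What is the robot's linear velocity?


vR = r*wR = 0.09*1.5 = 0.135 m/s
vL = r*wL = 0.09*5.3 = 0.477 m/s
v = (vR+vL)/2 = 0.306 m/s
omega = (vR-vL)/L = -0.7773 rad/s
linear velocity = 0.306 m/s


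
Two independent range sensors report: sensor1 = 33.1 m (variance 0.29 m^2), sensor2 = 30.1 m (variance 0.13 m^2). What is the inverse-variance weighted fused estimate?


w1 = (1/var1) / (1/var1 + 1/var2)
   = 3.4483 / (3.4483 + 7.6923) = 0.3095
w2 = 1 - w1 = 0.6905
fused = w1*s1 + w2*s2 = 10.2452 + 20.7833
= 31.0286 m


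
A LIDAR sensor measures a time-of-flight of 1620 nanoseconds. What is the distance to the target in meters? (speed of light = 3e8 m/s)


tof = 1620 ns = 1.62e-06 s
dist = c * tof / 2
= 3e8 * 1.62e-06 / 2
= 243.0 m
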